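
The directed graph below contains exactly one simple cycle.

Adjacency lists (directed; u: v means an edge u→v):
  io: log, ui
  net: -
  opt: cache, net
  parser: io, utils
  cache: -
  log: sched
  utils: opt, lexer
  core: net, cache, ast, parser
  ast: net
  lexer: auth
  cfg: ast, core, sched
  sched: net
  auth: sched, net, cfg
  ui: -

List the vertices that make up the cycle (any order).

DFS with gray/black marking from parser:
parser gray
  io gray
    log gray
      sched gray
        net gray
        net black
      sched black
    log black
    ui gray
    ui black
  io black
  utils gray
    opt gray
      cache gray
      cache black
      opt→net: net black — skip
    opt black
    lexer gray
      auth gray
        auth→sched: sched black — skip
        auth→net: net black — skip
        cfg gray
          ast gray
            ast→net: net black — skip
          ast black
          core gray
            core→net: net black — skip
            core→cache: cache black — skip
            core→ast: ast black — skip
            core→parser: parser is gray → back edge
Back edge closes the cycle parser → utils → lexer → auth → cfg → core → parser; its vertices are {cfg, auth, core, lexer, utils, parser}.

cfg, auth, core, lexer, utils, parser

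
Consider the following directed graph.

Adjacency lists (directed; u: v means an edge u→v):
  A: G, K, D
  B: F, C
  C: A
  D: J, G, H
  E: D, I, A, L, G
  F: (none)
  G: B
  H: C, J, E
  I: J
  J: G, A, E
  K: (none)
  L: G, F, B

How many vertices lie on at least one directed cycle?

10

A vertex is on a directed cycle iff it belongs to a strongly connected component of size ≥ 2 (or has a self-loop).
The vertices on cycles are {A, B, C, D, E, G, H, I, J, L} — 10 in total.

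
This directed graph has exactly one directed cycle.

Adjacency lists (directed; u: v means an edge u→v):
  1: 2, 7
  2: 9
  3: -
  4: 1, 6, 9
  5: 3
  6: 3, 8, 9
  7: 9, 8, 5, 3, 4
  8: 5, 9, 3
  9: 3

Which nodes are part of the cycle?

DFS with gray/black marking from 4:
4 gray
  1 gray
    2 gray
      9 gray
        3 gray
        3 black
      9 black
    2 black
    7 gray
      7→9: 9 black — skip
      8 gray
        5 gray
          5→3: 3 black — skip
        5 black
        8→9: 9 black — skip
        8→3: 3 black — skip
      8 black
      7→5: 5 black — skip
      7→3: 3 black — skip
      7→4: 4 is gray → back edge
Back edge closes the cycle 4 → 1 → 7 → 4; its vertices are {1, 4, 7}.

1, 4, 7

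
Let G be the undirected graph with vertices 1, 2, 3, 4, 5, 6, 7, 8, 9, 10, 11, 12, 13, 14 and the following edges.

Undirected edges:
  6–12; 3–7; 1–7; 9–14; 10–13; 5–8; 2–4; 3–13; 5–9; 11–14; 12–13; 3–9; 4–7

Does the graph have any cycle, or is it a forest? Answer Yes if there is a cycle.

DFS, tracking each vertex's parent; an edge to a visited non-parent vertex closes a cycle.
Start from 8:
visit 8 (parent –)
  visit 5 (parent 8)
    visit 9 (parent 5)
      9–5: parent, skip
      visit 3 (parent 9)
        visit 13 (parent 3)
          13–3: parent, skip
          visit 12 (parent 13)
            visit 6 (parent 12)
              6–12: parent, skip
            12–13: parent, skip
          visit 10 (parent 13)
            10–13: parent, skip
        3–9: parent, skip
        visit 7 (parent 3)
          7–3: parent, skip
          visit 4 (parent 7)
            visit 2 (parent 4)
              2–4: parent, skip
            4–7: parent, skip
          visit 1 (parent 7)
            1–7: parent, skip
      visit 14 (parent 9)
        14–9: parent, skip
        visit 11 (parent 14)
          11–14: parent, skip
    5–8: parent, skip
No non-parent visited neighbor found — the graph is a forest.

No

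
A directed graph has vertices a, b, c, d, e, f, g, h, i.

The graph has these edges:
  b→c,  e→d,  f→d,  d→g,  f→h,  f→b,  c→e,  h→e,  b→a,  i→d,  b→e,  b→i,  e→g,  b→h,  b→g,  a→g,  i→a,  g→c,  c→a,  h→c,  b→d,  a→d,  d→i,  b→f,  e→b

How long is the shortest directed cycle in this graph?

For each vertex v, BFS finds the shortest path from v back to v.
The shortest such closed walk is f → b → f, length 2.

2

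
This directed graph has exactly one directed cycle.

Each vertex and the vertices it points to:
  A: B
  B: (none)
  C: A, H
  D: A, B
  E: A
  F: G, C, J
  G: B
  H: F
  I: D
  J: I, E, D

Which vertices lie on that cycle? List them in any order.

C, F, H

DFS with gray/black marking from F:
F gray
  G gray
    B gray
    B black
  G black
  C gray
    A gray
      A→B: B black — skip
    A black
    H gray
      H→F: F is gray → back edge
Back edge closes the cycle F → C → H → F; its vertices are {C, F, H}.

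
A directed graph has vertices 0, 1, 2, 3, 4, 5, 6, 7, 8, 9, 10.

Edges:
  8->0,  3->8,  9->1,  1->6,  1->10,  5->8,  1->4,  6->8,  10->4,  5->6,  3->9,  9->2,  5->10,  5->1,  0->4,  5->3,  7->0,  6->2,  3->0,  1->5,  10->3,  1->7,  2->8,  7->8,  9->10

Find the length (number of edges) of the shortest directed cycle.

2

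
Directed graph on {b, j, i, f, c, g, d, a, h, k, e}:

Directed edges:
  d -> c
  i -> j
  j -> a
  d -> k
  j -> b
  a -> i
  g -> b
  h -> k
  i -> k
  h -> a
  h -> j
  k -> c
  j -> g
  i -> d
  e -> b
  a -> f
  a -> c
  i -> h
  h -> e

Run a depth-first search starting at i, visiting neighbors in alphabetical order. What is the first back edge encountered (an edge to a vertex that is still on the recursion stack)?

DFS from i (visiting neighbors in alphabetical order); mark gray on enter, black on exit:
i gray
  d gray
    c gray
    c black
    k gray
      k→c: c black — skip
    k black
  d black
  h gray
    a gray
      a→c: c black — skip
      f gray
      f black
      a→i: i is gray → back edge
First back edge: a → i.

a->i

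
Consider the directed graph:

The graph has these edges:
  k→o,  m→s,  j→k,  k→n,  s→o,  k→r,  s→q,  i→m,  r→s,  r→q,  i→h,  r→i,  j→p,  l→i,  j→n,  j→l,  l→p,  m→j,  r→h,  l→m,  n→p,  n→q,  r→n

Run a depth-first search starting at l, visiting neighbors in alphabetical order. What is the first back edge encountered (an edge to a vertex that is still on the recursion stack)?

DFS from l (visiting neighbors in alphabetical order); mark gray on enter, black on exit:
l gray
  i gray
    h gray
    h black
    m gray
      j gray
        k gray
          n gray
            p gray
            p black
            q gray
            q black
          n black
          o gray
          o black
          r gray
            r→h: h black — skip
            r→i: i is gray → back edge
First back edge: r → i.

r->i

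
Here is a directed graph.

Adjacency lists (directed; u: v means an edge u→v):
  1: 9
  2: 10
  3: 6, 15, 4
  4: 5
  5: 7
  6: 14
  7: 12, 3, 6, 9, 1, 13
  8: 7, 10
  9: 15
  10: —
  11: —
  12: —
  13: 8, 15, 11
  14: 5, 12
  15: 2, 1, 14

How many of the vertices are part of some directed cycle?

11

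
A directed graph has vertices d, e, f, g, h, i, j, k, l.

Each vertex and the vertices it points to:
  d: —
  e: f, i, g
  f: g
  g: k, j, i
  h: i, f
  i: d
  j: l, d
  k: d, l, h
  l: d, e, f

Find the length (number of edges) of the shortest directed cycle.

4

For each vertex v, BFS finds the shortest path from v back to v.
The shortest such closed walk is g → k → l → f → g, length 4.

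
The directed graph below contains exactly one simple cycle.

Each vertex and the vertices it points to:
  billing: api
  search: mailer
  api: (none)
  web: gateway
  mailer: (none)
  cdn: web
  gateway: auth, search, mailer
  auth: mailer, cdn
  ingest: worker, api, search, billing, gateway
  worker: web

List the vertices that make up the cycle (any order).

DFS with gray/black marking from gateway:
gateway gray
  auth gray
    mailer gray
    mailer black
    cdn gray
      web gray
        web→gateway: gateway is gray → back edge
Back edge closes the cycle gateway → auth → cdn → web → gateway; its vertices are {cdn, web, auth, gateway}.

cdn, web, auth, gateway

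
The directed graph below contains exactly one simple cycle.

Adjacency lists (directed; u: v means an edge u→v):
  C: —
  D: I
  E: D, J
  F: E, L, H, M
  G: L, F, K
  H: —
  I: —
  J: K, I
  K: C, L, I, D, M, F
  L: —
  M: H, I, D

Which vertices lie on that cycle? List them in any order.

E, F, J, K

DFS with gray/black marking from K:
K gray
  C gray
  C black
  L gray
  L black
  I gray
  I black
  D gray
    D→I: I black — skip
  D black
  M gray
    H gray
    H black
    M→I: I black — skip
    M→D: D black — skip
  M black
  F gray
    E gray
      E→D: D black — skip
      J gray
        J→K: K is gray → back edge
Back edge closes the cycle K → F → E → J → K; its vertices are {E, F, J, K}.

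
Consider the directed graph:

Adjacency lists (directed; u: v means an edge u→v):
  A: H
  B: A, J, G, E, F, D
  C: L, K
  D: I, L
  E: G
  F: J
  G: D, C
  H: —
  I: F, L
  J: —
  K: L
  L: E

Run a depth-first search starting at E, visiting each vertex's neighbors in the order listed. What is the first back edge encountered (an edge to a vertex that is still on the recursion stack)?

L->E

DFS from E (visiting each vertex's neighbors in the order listed); mark gray on enter, black on exit:
E gray
  G gray
    D gray
      I gray
        F gray
          J gray
          J black
        F black
        L gray
          L→E: E is gray → back edge
First back edge: L → E.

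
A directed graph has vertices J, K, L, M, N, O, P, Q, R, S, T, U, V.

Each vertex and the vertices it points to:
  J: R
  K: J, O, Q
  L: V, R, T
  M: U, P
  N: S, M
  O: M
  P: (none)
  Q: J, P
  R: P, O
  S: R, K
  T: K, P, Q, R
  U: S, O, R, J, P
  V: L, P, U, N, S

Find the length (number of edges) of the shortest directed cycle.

2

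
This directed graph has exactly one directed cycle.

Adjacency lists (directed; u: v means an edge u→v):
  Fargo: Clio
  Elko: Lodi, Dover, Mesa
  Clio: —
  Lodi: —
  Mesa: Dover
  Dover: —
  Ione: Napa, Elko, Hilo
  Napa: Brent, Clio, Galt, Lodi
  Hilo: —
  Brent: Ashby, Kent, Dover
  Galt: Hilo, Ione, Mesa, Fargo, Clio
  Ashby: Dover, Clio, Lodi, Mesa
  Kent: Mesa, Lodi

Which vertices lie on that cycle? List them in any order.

Galt, Ione, Napa

DFS with gray/black marking from Ione:
Ione gray
  Napa gray
    Brent gray
      Ashby gray
        Dover gray
        Dover black
        Clio gray
        Clio black
        Lodi gray
        Lodi black
        Mesa gray
          Mesa→Dover: Dover black — skip
        Mesa black
      Ashby black
      Kent gray
        Kent→Mesa: Mesa black — skip
        Kent→Lodi: Lodi black — skip
      Kent black
      Brent→Dover: Dover black — skip
    Brent black
    Napa→Clio: Clio black — skip
    Galt gray
      Hilo gray
      Hilo black
      Galt→Ione: Ione is gray → back edge
Back edge closes the cycle Ione → Napa → Galt → Ione; its vertices are {Galt, Ione, Napa}.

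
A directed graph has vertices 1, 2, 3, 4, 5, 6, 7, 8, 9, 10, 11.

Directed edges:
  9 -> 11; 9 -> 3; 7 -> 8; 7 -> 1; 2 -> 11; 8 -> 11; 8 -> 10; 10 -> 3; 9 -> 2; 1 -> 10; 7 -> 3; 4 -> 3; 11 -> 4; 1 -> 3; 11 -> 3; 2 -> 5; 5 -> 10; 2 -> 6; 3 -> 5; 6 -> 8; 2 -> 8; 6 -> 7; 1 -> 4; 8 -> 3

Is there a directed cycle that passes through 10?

10 is on a cycle iff 10 can reach itself via ≥1 edge.
10 → 3 → 5 → 10 — yes.

Yes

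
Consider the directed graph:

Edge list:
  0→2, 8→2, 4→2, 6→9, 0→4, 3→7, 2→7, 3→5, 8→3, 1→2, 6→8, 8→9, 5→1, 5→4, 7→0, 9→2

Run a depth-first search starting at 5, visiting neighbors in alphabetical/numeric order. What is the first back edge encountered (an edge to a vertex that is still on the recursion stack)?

DFS from 5 (visiting neighbors in alphabetical/numeric order); mark gray on enter, black on exit:
5 gray
  1 gray
    2 gray
      7 gray
        0 gray
          0→2: 2 is gray → back edge
First back edge: 0 → 2.

0→2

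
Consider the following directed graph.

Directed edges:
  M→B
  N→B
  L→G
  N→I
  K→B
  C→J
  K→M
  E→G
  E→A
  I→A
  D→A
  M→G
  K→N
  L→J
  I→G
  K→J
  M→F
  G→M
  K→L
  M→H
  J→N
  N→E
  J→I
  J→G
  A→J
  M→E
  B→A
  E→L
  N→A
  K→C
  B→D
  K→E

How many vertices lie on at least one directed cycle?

10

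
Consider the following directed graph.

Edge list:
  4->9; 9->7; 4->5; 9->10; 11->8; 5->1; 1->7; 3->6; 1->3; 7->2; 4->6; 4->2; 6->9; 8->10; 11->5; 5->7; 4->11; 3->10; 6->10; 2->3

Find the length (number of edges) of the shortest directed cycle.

For each vertex v, BFS finds the shortest path from v back to v.
The shortest such closed walk is 9 → 7 → 2 → 3 → 6 → 9, length 5.

5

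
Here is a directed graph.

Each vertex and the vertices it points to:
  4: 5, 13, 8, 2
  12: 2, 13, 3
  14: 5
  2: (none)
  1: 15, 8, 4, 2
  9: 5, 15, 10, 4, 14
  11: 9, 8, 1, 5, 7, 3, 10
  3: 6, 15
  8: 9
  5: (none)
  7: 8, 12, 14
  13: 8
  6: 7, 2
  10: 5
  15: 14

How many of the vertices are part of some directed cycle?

8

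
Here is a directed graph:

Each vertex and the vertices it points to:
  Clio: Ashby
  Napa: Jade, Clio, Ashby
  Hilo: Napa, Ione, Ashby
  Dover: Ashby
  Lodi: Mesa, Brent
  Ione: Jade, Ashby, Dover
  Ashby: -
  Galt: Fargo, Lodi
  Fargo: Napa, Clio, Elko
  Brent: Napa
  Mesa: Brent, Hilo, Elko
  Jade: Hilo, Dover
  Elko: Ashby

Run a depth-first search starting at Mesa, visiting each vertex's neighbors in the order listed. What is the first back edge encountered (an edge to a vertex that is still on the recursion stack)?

DFS from Mesa (visiting each vertex's neighbors in the order listed); mark gray on enter, black on exit:
Mesa gray
  Brent gray
    Napa gray
      Jade gray
        Hilo gray
          Hilo→Napa: Napa is gray → back edge
First back edge: Hilo → Napa.

Hilo->Napa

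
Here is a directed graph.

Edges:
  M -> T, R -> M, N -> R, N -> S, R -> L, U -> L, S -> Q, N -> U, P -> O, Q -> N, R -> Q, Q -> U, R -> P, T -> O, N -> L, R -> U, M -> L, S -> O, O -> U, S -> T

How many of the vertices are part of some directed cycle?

A vertex is on a directed cycle iff it belongs to a strongly connected component of size ≥ 2 (or has a self-loop).
The vertices on cycles are {N, Q, R, S} — 4 in total.

4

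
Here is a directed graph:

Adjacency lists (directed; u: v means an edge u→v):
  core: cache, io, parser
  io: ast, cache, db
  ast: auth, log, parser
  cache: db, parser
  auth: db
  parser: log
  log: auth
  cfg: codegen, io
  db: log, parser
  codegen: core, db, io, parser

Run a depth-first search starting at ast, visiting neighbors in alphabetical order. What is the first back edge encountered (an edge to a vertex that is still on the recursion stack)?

log->auth

DFS from ast (visiting neighbors in alphabetical order); mark gray on enter, black on exit:
ast gray
  auth gray
    db gray
      log gray
        log→auth: auth is gray → back edge
First back edge: log → auth.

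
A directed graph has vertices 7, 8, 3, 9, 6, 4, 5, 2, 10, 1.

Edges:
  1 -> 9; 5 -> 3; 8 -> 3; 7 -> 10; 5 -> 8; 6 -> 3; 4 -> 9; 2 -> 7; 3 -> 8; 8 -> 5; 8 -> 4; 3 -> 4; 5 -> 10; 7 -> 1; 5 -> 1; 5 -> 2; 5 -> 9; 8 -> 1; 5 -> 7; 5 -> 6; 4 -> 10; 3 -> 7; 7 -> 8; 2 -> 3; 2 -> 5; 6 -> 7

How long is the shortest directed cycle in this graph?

For each vertex v, BFS finds the shortest path from v back to v.
The shortest such closed walk is 2 → 5 → 2, length 2.

2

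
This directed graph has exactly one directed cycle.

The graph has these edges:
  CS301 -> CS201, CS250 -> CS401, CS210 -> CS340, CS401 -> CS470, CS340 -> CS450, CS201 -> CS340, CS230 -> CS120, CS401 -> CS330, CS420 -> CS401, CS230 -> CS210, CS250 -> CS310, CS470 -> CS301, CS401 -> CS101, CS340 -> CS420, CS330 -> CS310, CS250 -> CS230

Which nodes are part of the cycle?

CS201, CS301, CS340, CS401, CS420, CS470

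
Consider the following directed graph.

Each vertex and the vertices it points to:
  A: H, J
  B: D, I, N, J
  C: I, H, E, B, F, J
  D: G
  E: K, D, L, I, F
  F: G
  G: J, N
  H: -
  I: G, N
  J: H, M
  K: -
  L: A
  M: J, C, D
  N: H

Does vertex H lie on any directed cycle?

No

H lies on a cycle iff there is a path from H back to itself.
Exploring from H, it never reaches itself; equivalently, its strongly connected component is a singleton.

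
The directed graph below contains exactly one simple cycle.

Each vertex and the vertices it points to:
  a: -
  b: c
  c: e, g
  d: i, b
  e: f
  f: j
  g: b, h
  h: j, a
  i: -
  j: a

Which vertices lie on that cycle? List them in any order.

DFS with gray/black marking from b:
b gray
  c gray
    e gray
      f gray
        j gray
          a gray
          a black
        j black
      f black
    e black
    g gray
      g→b: b is gray → back edge
Back edge closes the cycle b → c → g → b; its vertices are {b, c, g}.

b, c, g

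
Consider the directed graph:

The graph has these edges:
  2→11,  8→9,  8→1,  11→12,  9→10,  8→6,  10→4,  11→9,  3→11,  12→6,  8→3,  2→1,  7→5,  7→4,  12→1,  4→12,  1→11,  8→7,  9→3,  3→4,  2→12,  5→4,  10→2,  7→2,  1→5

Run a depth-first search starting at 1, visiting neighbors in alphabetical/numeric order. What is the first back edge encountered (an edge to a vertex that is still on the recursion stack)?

DFS from 1 (visiting neighbors in alphabetical/numeric order); mark gray on enter, black on exit:
1 gray
  5 gray
    4 gray
      12 gray
        12→1: 1 is gray → back edge
First back edge: 12 → 1.

12->1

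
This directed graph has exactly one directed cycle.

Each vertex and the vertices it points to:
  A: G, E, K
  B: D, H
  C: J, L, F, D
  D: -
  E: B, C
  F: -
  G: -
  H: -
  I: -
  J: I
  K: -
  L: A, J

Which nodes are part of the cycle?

A, C, E, L

DFS with gray/black marking from L:
L gray
  A gray
    G gray
    G black
    E gray
      B gray
        D gray
        D black
        H gray
        H black
      B black
      C gray
        J gray
          I gray
          I black
        J black
        C→L: L is gray → back edge
Back edge closes the cycle L → A → E → C → L; its vertices are {A, C, E, L}.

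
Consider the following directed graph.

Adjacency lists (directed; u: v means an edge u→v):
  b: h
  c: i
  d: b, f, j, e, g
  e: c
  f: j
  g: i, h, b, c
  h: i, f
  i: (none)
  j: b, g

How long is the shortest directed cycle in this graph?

4

For each vertex v, BFS finds the shortest path from v back to v.
The shortest such closed walk is j → g → h → f → j, length 4.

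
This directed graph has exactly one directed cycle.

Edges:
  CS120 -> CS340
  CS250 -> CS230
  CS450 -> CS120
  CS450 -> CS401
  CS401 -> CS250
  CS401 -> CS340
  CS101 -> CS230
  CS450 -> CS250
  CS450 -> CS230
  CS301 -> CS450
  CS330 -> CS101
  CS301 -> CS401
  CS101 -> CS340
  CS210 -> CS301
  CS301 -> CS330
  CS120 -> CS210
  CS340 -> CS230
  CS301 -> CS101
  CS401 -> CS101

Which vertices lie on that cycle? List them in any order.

CS120, CS210, CS301, CS450

DFS with gray/black marking from CS301:
CS301 gray
  CS101 gray
    CS230 gray
    CS230 black
    CS340 gray
      CS340→CS230: CS230 black — skip
    CS340 black
  CS101 black
  CS450 gray
    CS401 gray
      CS250 gray
        CS250→CS230: CS230 black — skip
      CS250 black
      CS401→CS101: CS101 black — skip
      CS401→CS340: CS340 black — skip
    CS401 black
    CS450→CS230: CS230 black — skip
    CS120 gray
      CS120→CS340: CS340 black — skip
      CS210 gray
        CS210→CS301: CS301 is gray → back edge
Back edge closes the cycle CS301 → CS450 → CS120 → CS210 → CS301; its vertices are {CS120, CS210, CS301, CS450}.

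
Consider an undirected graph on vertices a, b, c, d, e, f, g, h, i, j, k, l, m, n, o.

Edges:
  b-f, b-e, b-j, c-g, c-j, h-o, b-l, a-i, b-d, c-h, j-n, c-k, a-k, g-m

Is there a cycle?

DFS, tracking each vertex's parent; an edge to a visited non-parent vertex closes a cycle.
Start from b:
visit b (parent –)
  visit d (parent b)
    d–b: parent, skip
  visit f (parent b)
    f–b: parent, skip
  visit j (parent b)
    visit n (parent j)
      n–j: parent, skip
    j–b: parent, skip
    visit c (parent j)
      visit k (parent c)
        k–c: parent, skip
        visit a (parent k)
          a–k: parent, skip
          visit i (parent a)
            i–a: parent, skip
      visit g (parent c)
        g–c: parent, skip
        visit m (parent g)
          m–g: parent, skip
      visit h (parent c)
        visit o (parent h)
          o–h: parent, skip
        h–c: parent, skip
      c–j: parent, skip
  visit l (parent b)
    l–b: parent, skip
  visit e (parent b)
    e–b: parent, skip
No non-parent visited neighbor found — the graph is a forest.

No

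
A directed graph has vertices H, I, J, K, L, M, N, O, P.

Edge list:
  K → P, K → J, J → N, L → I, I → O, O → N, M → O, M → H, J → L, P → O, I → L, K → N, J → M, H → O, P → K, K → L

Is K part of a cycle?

K is on a cycle iff K can reach itself via ≥1 edge.
K → P → K — yes.

Yes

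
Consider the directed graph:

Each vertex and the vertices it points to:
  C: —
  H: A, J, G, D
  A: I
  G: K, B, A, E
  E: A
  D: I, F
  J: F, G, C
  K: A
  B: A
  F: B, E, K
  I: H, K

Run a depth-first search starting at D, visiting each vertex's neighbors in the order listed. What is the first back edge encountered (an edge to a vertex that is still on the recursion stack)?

DFS from D (visiting each vertex's neighbors in the order listed); mark gray on enter, black on exit:
D gray
  I gray
    H gray
      A gray
        A→I: I is gray → back edge
First back edge: A → I.

A→I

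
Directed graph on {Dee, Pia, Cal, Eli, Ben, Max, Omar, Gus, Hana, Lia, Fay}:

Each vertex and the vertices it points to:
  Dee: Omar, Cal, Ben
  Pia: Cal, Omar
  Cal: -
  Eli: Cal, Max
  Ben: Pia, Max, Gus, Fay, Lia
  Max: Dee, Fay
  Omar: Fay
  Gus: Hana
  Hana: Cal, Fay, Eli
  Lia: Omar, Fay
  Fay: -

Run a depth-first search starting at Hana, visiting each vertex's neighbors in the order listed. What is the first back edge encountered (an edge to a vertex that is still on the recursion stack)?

Ben->Max

DFS from Hana (visiting each vertex's neighbors in the order listed); mark gray on enter, black on exit:
Hana gray
  Cal gray
  Cal black
  Fay gray
  Fay black
  Eli gray
    Eli→Cal: Cal black — skip
    Max gray
      Dee gray
        Omar gray
          Omar→Fay: Fay black — skip
        Omar black
        Dee→Cal: Cal black — skip
        Ben gray
          Pia gray
            Pia→Cal: Cal black — skip
            Pia→Omar: Omar black — skip
          Pia black
          Ben→Max: Max is gray → back edge
First back edge: Ben → Max.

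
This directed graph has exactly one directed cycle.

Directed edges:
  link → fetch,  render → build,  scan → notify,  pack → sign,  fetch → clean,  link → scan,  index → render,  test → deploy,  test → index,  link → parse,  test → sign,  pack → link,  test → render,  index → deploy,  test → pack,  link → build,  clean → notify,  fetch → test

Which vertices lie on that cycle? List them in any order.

link, pack, test, fetch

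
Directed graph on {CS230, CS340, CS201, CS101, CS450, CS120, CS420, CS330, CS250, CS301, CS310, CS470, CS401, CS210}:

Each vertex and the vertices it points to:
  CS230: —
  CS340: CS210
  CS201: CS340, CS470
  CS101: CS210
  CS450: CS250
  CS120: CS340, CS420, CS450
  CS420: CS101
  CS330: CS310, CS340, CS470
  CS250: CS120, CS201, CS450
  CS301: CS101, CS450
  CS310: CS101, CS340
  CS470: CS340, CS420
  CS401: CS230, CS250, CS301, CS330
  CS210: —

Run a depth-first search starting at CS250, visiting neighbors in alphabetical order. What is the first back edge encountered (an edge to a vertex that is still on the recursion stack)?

DFS from CS250 (visiting neighbors in alphabetical order); mark gray on enter, black on exit:
CS250 gray
  CS120 gray
    CS340 gray
      CS210 gray
      CS210 black
    CS340 black
    CS420 gray
      CS101 gray
        CS101→CS210: CS210 black — skip
      CS101 black
    CS420 black
    CS450 gray
      CS450→CS250: CS250 is gray → back edge
First back edge: CS450 → CS250.

CS450→CS250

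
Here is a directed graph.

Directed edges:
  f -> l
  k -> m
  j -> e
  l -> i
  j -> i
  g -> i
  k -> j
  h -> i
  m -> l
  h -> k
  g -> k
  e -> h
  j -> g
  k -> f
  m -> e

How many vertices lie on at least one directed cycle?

A vertex is on a directed cycle iff it belongs to a strongly connected component of size ≥ 2 (or has a self-loop).
The vertices on cycles are {e, g, h, j, k, m} — 6 in total.

6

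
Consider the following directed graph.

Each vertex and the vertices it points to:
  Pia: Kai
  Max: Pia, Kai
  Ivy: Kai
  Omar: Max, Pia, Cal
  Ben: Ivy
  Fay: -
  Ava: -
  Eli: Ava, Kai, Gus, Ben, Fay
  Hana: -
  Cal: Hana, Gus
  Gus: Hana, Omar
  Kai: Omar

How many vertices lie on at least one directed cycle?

A vertex is on a directed cycle iff it belongs to a strongly connected component of size ≥ 2 (or has a self-loop).
The vertices on cycles are {Cal, Gus, Kai, Max, Pia, Omar} — 6 in total.

6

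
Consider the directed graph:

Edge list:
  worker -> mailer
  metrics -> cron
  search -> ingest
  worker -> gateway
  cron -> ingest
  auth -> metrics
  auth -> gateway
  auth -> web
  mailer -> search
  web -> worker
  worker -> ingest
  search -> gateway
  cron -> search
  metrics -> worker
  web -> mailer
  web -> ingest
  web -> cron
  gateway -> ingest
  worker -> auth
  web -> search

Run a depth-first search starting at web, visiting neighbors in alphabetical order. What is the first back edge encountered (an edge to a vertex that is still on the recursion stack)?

DFS from web (visiting neighbors in alphabetical order); mark gray on enter, black on exit:
web gray
  cron gray
    ingest gray
    ingest black
    search gray
      gateway gray
        gateway→ingest: ingest black — skip
      gateway black
      search→ingest: ingest black — skip
    search black
  cron black
  web→ingest: ingest black — skip
  mailer gray
    mailer→search: search black — skip
  mailer black
  web→search: search black — skip
  worker gray
    auth gray
      auth→gateway: gateway black — skip
      metrics gray
        metrics→cron: cron black — skip
        metrics→worker: worker is gray → back edge
First back edge: metrics → worker.

metrics→worker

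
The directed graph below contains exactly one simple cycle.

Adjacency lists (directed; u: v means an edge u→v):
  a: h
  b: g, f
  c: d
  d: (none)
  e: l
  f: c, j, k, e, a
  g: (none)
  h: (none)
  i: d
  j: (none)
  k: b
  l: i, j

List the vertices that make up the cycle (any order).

b, f, k

DFS with gray/black marking from b:
b gray
  g gray
  g black
  f gray
    c gray
      d gray
      d black
    c black
    j gray
    j black
    k gray
      k→b: b is gray → back edge
Back edge closes the cycle b → f → k → b; its vertices are {b, f, k}.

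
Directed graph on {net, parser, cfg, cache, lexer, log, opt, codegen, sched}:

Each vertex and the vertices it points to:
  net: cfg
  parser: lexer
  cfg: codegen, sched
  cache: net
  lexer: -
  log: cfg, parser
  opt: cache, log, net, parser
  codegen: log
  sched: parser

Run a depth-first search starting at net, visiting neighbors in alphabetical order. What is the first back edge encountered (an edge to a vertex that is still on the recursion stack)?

log->cfg

DFS from net (visiting neighbors in alphabetical order); mark gray on enter, black on exit:
net gray
  cfg gray
    codegen gray
      log gray
        log→cfg: cfg is gray → back edge
First back edge: log → cfg.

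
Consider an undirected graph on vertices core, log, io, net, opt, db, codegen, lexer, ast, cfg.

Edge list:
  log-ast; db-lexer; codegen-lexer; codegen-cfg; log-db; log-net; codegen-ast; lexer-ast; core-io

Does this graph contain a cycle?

DFS, tracking each vertex's parent; an edge to a visited non-parent vertex closes a cycle.
Start from db:
visit db (parent –)
  visit lexer (parent db)
    visit ast (parent lexer)
      ast–lexer: parent, skip
      visit codegen (parent ast)
        codegen–ast: parent, skip
        visit cfg (parent codegen)
          cfg–codegen: parent, skip
        codegen–lexer: lexer visited and ≠ parent → cycle
Cycle: lexer – ast – codegen – lexer.

Yes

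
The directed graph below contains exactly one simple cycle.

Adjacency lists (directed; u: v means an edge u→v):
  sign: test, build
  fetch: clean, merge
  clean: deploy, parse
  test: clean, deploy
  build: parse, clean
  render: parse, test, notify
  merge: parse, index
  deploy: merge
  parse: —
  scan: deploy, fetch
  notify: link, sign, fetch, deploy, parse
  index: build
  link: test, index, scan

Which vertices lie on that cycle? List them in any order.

build, clean, index, merge, deploy

DFS with gray/black marking from index:
index gray
  build gray
    parse gray
    parse black
    clean gray
      deploy gray
        merge gray
          merge→parse: parse black — skip
          merge→index: index is gray → back edge
Back edge closes the cycle index → build → clean → deploy → merge → index; its vertices are {build, clean, index, merge, deploy}.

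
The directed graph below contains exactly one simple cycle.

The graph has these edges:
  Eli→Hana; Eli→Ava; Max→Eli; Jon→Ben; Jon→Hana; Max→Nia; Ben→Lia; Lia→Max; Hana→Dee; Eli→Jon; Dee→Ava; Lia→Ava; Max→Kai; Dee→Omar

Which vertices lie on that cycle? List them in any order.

Ben, Eli, Jon, Lia, Max

DFS with gray/black marking from Max:
Max gray
  Eli gray
    Hana gray
      Dee gray
        Omar gray
        Omar black
        Ava gray
        Ava black
      Dee black
    Hana black
    Eli→Ava: Ava black — skip
    Jon gray
      Jon→Hana: Hana black — skip
      Ben gray
        Lia gray
          Lia→Ava: Ava black — skip
          Lia→Max: Max is gray → back edge
Back edge closes the cycle Max → Eli → Jon → Ben → Lia → Max; its vertices are {Ben, Eli, Jon, Lia, Max}.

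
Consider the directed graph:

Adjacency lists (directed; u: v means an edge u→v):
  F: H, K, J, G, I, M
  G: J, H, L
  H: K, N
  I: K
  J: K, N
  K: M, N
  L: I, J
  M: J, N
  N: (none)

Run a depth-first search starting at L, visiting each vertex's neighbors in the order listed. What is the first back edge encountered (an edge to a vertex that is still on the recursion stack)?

J→K

DFS from L (visiting each vertex's neighbors in the order listed); mark gray on enter, black on exit:
L gray
  I gray
    K gray
      M gray
        J gray
          J→K: K is gray → back edge
First back edge: J → K.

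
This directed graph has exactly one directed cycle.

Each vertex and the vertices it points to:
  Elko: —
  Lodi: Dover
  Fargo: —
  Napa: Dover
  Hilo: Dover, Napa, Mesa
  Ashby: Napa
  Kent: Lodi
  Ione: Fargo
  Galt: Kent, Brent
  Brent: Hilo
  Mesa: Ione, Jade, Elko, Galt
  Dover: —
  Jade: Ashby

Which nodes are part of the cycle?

DFS with gray/black marking from Hilo:
Hilo gray
  Dover gray
  Dover black
  Napa gray
    Napa→Dover: Dover black — skip
  Napa black
  Mesa gray
    Ione gray
      Fargo gray
      Fargo black
    Ione black
    Jade gray
      Ashby gray
        Ashby→Napa: Napa black — skip
      Ashby black
    Jade black
    Elko gray
    Elko black
    Galt gray
      Kent gray
        Lodi gray
          Lodi→Dover: Dover black — skip
        Lodi black
      Kent black
      Brent gray
        Brent→Hilo: Hilo is gray → back edge
Back edge closes the cycle Hilo → Mesa → Galt → Brent → Hilo; its vertices are {Galt, Hilo, Mesa, Brent}.

Galt, Hilo, Mesa, Brent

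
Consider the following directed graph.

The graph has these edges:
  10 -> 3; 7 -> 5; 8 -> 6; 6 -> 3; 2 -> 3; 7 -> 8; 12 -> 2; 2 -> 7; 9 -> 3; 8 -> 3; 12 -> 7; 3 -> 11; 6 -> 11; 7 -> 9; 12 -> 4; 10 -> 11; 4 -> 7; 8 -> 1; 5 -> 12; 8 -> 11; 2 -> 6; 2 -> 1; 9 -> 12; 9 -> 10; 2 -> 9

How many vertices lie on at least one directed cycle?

A vertex is on a directed cycle iff it belongs to a strongly connected component of size ≥ 2 (or has a self-loop).
The vertices on cycles are {2, 4, 5, 7, 9, 12} — 6 in total.

6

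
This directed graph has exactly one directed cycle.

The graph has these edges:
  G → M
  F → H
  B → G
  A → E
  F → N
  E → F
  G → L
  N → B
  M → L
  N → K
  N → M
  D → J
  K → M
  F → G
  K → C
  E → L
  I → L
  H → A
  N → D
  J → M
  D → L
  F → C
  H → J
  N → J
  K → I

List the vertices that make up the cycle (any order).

A, E, F, H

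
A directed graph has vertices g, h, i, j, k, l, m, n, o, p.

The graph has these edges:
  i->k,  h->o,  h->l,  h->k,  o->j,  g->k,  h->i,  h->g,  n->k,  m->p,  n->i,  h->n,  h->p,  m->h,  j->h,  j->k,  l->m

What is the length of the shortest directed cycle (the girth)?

3

For each vertex v, BFS finds the shortest path from v back to v.
The shortest such closed walk is h → l → m → h, length 3.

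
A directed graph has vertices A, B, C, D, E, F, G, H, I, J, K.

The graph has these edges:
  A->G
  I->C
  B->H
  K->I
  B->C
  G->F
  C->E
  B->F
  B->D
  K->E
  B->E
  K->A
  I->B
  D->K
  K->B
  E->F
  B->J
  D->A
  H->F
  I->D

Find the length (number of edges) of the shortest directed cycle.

3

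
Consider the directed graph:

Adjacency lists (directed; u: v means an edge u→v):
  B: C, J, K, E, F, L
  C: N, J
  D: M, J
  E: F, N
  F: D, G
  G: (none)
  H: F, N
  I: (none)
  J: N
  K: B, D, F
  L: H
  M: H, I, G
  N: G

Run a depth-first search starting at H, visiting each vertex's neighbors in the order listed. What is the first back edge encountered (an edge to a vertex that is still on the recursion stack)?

M→H

DFS from H (visiting each vertex's neighbors in the order listed); mark gray on enter, black on exit:
H gray
  F gray
    D gray
      M gray
        M→H: H is gray → back edge
First back edge: M → H.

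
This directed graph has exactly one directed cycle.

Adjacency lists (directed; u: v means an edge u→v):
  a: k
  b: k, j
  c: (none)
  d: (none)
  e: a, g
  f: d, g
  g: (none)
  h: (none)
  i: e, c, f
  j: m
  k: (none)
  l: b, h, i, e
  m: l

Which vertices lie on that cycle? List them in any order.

DFS with gray/black marking from l:
l gray
  b gray
    k gray
    k black
    j gray
      m gray
        m→l: l is gray → back edge
Back edge closes the cycle l → b → j → m → l; its vertices are {b, j, l, m}.

b, j, l, m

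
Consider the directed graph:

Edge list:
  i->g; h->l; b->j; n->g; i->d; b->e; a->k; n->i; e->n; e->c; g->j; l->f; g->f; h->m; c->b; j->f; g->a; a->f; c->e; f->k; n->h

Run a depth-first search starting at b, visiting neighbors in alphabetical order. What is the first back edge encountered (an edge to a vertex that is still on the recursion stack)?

DFS from b (visiting neighbors in alphabetical order); mark gray on enter, black on exit:
b gray
  e gray
    c gray
      c→b: b is gray → back edge
First back edge: c → b.

c→b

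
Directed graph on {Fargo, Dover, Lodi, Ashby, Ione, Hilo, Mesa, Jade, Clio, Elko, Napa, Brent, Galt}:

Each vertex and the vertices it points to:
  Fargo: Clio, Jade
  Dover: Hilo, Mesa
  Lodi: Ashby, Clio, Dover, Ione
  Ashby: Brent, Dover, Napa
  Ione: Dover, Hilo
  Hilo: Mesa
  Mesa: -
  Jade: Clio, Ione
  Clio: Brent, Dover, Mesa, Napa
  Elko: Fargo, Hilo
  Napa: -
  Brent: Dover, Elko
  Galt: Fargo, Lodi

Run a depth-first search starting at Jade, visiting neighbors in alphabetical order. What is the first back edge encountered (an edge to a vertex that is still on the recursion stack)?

DFS from Jade (visiting neighbors in alphabetical order); mark gray on enter, black on exit:
Jade gray
  Clio gray
    Brent gray
      Dover gray
        Hilo gray
          Mesa gray
          Mesa black
        Hilo black
        Dover→Mesa: Mesa black — skip
      Dover black
      Elko gray
        Fargo gray
          Fargo→Clio: Clio is gray → back edge
First back edge: Fargo → Clio.

Fargo→Clio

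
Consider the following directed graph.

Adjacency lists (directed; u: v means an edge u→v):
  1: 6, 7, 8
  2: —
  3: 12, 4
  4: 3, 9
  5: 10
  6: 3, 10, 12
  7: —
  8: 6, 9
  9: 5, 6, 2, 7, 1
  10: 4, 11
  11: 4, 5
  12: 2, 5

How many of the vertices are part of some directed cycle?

A vertex is on a directed cycle iff it belongs to a strongly connected component of size ≥ 2 (or has a self-loop).
The vertices on cycles are {1, 3, 4, 5, 6, 8, 9, 10, 11, 12} — 10 in total.

10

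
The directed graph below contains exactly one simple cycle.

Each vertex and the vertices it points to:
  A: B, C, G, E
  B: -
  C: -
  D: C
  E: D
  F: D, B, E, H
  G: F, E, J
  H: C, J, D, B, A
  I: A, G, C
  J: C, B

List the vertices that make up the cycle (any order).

A, F, G, H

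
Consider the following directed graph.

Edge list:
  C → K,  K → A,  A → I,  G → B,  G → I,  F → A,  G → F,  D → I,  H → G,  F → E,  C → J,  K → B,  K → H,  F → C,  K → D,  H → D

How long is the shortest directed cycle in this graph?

5

For each vertex v, BFS finds the shortest path from v back to v.
The shortest such closed walk is F → C → K → H → G → F, length 5.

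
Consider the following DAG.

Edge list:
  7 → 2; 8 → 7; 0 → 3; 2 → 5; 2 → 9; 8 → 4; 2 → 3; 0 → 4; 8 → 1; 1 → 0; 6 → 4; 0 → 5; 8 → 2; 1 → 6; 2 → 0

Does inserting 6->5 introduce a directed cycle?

Adding 6→5 creates a cycle iff 5 can already reach 6.
Explore from 5: no path reaches 6. The graph stays acyclic.

No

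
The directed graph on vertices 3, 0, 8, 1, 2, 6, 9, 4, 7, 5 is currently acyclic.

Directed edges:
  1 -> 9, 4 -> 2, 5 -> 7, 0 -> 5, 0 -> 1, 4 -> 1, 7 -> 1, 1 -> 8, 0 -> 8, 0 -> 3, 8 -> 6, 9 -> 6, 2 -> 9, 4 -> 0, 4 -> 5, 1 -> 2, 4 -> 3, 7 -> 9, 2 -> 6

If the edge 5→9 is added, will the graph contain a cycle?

No

Adding 5→9 creates a cycle iff 9 can already reach 5.
Explore from 9: no path reaches 5. The graph stays acyclic.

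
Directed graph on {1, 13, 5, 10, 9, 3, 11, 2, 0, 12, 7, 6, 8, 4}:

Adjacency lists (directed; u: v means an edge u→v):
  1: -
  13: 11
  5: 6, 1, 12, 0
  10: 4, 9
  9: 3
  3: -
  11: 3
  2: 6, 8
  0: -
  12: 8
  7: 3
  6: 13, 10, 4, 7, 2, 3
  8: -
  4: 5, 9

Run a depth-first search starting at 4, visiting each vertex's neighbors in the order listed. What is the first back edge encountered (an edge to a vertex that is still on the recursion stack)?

10->4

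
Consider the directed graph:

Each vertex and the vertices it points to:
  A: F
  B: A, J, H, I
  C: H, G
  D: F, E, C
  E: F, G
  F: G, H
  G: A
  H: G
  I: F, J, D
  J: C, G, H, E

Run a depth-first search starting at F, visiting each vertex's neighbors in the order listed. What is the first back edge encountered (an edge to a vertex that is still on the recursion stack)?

A->F

DFS from F (visiting each vertex's neighbors in the order listed); mark gray on enter, black on exit:
F gray
  G gray
    A gray
      A→F: F is gray → back edge
First back edge: A → F.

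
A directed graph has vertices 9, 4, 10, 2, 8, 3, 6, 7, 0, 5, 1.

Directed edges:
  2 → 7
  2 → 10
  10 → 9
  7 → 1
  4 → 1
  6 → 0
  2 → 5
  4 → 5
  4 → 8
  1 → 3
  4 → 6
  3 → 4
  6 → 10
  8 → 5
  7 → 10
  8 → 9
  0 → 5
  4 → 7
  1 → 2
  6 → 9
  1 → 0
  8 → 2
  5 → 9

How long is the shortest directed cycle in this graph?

3

For each vertex v, BFS finds the shortest path from v back to v.
The shortest such closed walk is 3 → 4 → 1 → 3, length 3.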